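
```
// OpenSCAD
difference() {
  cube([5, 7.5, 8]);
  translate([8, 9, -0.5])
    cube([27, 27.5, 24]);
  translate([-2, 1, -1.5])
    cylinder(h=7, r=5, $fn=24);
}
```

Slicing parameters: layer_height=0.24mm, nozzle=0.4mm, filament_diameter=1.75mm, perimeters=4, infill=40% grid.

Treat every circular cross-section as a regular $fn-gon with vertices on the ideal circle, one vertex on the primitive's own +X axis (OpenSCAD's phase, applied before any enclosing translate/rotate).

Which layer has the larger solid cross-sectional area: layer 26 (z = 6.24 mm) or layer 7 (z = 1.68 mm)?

Layer 26 (z = 6.24): the cube is present — its section is the full 5×7.5 rectangle (area 37.50 mm²); the cube at (8, 9) is present — its section is the full 27×27.5 rectangle (area 742.50 mm²); the cylinder at (-2, 1) is absent (z outside [-1.5, 5.5]); After the difference (first − rest): starting from the 5×7.5 cube (37.50 mm²), the 27×27.5 cube at (8, 9) misses the remaining region (no effect) — area = 37.50 mm². So its area = 37.50 mm². Layer 7 (z = 1.68): the 5×7.5 cube contributes its full rectangle (area 37.50 mm²); the cube at (8, 9) is present — its section is the full 27×27.5 rectangle (area 742.50 mm²); the r=5 cylinder at (-2, 1) contributes a regular 24-gon of circumradius 5 (area = (24/2)·5.000²·sin(360°/24) = 77.65 mm²); After the difference (first − rest): starting from the 5×7.5 cube (37.50 mm²), the 27×27.5 cube at (8, 9) misses the remaining region (no effect); the r=5 cylinder at (-2, 1) partially overlaps it — only the 12.68 mm² overlap (of its 77.65 mm²) is removed, clipping the outline — area = 24.82 mm². So its area = 24.82 mm². Layer 26 is larger (37.50 vs 24.82 mm²).

layer 26 (z = 6.24 mm)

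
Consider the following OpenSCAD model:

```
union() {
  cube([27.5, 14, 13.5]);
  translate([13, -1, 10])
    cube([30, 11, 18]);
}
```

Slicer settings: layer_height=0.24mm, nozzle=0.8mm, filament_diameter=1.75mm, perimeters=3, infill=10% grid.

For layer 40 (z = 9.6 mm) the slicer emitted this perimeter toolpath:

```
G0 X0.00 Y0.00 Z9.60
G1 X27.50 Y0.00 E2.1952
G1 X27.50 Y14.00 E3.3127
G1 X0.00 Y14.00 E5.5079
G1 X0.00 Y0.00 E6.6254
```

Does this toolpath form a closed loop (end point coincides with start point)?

Start point (G0): (0.00, 0.00). End point (last G1): the path returns to the start — closed.

yes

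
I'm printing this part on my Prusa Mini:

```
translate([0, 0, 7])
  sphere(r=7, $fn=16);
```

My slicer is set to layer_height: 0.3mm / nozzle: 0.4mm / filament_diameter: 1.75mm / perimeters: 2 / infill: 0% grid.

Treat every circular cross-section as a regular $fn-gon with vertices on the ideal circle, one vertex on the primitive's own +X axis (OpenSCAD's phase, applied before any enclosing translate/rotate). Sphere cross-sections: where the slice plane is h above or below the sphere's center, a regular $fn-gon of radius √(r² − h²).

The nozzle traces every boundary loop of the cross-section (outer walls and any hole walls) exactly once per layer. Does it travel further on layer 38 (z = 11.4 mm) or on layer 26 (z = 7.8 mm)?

layer 26 (z = 7.8 mm)

Layer 38 (z = 11.4): the r=7 sphere contributes a regular 16-gon of circumradius √(7²−4.4²) = 5.444 (perimeter = 2·16·5.444·sin(180°/16) = 33.99 mm). So its perimeter = 33.99 mm. Layer 26 (z = 7.8): the r=7 sphere contributes a regular 16-gon of circumradius √(7²−0.8²) = 6.954 (perimeter = 2·16·6.954·sin(180°/16) = 43.41 mm). So its perimeter = 43.41 mm. Layer 26 is larger (43.41 vs 33.99 mm).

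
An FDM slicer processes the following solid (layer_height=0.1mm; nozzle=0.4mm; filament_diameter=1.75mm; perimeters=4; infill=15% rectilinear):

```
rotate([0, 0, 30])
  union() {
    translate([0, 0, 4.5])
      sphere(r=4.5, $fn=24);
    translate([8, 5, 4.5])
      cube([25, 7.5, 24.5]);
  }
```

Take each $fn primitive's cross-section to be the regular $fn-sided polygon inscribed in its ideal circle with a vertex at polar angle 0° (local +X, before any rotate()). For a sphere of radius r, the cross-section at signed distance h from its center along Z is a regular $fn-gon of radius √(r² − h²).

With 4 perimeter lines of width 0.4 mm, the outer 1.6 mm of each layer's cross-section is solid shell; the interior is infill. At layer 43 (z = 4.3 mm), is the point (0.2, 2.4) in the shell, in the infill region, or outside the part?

infill

At z = 4.3 mm: the r=4.5 sphere contributes a regular 24-gon of circumradius √(4.5²−0.2²) = 4.496; the cube at (8, 5) does not reach this height (z outside [4.5, 29]); Combining (union): only the r=4.5 sphere is present, so the union is just that shape — 1 connected region; (rotated 30° about Z; rotation is an isometry so areas/perimeters/island counts are preserved). Overall, the cross-section is a single solid region. Undo the 30° rotation: the query point maps to (1.373, 1.978) in the un-rotated model frame. The nearest boundary edge runs (3.18, 3.18)→(2.25, 3.89); distance from the point to it = 2.05 mm. The point is inside the cross-section and 2.05 mm from the nearest boundary — more than the 1.6 mm shell width (4 × 0.4), so it's in the infill interior.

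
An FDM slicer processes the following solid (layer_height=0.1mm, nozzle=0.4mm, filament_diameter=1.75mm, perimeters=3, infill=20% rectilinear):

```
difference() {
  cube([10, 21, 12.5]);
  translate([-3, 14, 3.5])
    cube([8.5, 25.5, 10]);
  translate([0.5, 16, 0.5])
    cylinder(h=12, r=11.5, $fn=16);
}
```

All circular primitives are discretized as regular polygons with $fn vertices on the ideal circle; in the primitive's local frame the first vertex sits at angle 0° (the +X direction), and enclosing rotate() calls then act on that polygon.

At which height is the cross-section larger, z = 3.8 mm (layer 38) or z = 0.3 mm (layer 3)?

layer 3 (z = 0.3 mm)

Layer 38 (z = 3.8): the 10×21 cube contributes its full rectangle (area 210.00 mm²); the cube at (-3, 14) (footprint 8.5×25.5) is included at this height (area 216.75 mm²); the r=11.5 cylinder at (0.5, 16) gives a regular 16-gon of circumradius 11.5 (constant along its height) (area = (16/2)·11.500²·sin(360°/16) = 404.88 mm²); After the difference (first − rest): starting from the 10×21 cube (210.00 mm²), the 8.5×25.5 cube at (-3, 14) partially overlaps it — only the 38.50 mm² overlap (of its 216.75 mm²) is removed, clipping the outline; the r=11.5 cylinder at (0.5, 16) partially overlaps it — only the 110.62 mm² overlap (of its 404.88 mm²) is removed, clipping the outline — area = 60.88 mm². So its area = 60.88 mm². Layer 3 (z = 0.3): the cube is present — its section is the full 10×21 rectangle (area 210.00 mm²); the cube at (-3, 14) is not intersected at this z (z outside [3.5, 13.5]); the cylinder at (0.5, 16) does not reach this height (z outside [0.5, 12.5]); After the difference (first − rest): none of the subtracted shapes is present at this height, so the 10×21 cube is unchanged — area = 210.00 mm². So its area = 210.00 mm². Layer 3 is larger (210.00 vs 60.88 mm²).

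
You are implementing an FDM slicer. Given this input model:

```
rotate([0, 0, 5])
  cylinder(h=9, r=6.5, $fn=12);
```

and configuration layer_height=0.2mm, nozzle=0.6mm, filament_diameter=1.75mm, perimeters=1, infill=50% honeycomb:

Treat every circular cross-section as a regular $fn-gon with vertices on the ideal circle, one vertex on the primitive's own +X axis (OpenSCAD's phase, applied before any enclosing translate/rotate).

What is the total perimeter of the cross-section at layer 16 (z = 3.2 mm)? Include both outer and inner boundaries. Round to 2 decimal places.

At z = 3.2 mm: the r=6.5 cylinder gives a regular 12-gon of circumradius 6.5 (constant along its height) (perimeter = 2·12·6.500·sin(180°/12) = 40.38 mm); (rotated 5° about Z; rotation is an isometry so areas/perimeters/island counts are preserved). Overall, the cross-section is a single solid region. Total boundary length (outer) = 40.38 mm.

40.38 mm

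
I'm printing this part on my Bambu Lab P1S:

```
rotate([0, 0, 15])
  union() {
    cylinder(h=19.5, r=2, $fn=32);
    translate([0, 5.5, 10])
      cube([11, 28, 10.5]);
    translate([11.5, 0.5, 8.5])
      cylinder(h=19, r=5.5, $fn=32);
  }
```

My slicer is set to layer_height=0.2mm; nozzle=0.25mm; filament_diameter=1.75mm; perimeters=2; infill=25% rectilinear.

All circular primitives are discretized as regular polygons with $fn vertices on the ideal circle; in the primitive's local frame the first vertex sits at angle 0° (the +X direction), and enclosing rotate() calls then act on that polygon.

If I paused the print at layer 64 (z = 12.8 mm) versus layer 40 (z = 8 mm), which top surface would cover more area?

Layer 64 (z = 12.8): the cylinder: section is a regular 32-gon, circumradius r=2 (area = (32/2)·2.000²·sin(360°/32) = 12.49 mm²); the 11×28 cube at (0, 5.5) contributes its full rectangle (area 308.00 mm²); the cylinder at (11.5, 0.5): section is a regular 32-gon, circumradius r=5.5 (area = (32/2)·5.500²·sin(360°/32) = 94.42 mm²); Combining (union): the regions partially overlap — summed areas 414.91 mm² minus the doubly-counted overlap 0.49 mm² gives 414.42 mm² — area = 414.42 mm²; (rotated 15° about Z; rotation is an isometry so areas/perimeters/island counts are preserved). So its area = 414.42 mm². Layer 40 (z = 8): the r=2 cylinder contributes a regular 32-gon of circumradius 2 (area = (32/2)·2.000²·sin(360°/32) = 12.49 mm²); the cube at (0, 5.5) does not reach this height (z outside [10, 20.5]); the cylinder at (11.5, 0.5) is not intersected at this z (z outside [8.5, 27.5]); Combining (union): only the r=2 cylinder is present, so the union is just that shape — area = 12.49 mm²; (rotated 15° about Z; rotation is an isometry so areas/perimeters/island counts are preserved). So its area = 12.49 mm². Layer 64 is larger (414.42 vs 12.49 mm²).

layer 64 (z = 12.8 mm)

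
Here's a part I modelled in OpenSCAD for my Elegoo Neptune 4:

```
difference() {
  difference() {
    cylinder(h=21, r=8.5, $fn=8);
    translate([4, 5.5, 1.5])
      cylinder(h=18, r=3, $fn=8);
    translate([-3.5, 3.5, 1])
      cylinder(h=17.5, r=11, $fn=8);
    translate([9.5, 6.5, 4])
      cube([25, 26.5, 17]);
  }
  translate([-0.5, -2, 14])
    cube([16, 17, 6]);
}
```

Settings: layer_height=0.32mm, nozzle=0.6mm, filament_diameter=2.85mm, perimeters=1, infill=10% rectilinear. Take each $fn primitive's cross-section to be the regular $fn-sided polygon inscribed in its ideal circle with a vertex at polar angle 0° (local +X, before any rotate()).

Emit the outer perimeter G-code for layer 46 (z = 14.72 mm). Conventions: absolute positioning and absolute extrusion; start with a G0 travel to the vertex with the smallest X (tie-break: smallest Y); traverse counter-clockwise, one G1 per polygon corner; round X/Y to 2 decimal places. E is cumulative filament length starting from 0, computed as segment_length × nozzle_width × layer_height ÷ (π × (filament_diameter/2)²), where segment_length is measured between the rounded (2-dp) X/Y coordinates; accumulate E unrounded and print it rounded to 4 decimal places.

G0 X-2.96 Y-7.28 Z14.72
G1 X0.00 Y-8.50 E0.0964
G1 X6.01 Y-6.01 E0.2921
G1 X7.67 Y-2.00 E0.4228
G1 X5.22 Y-2.00 E0.4965
G1 X4.28 Y-4.28 E0.5707
G1 X-2.96 Y-7.28 E0.8066

At z = 14.72 mm: the r=8.5 cylinder gives a regular 8-gon of circumradius 8.5 (constant along its height); the r=3 cylinder at (4, 5.5) contributes a regular 8-gon of circumradius 3; the r=11 cylinder at (-3.5, 3.5) contributes a regular 8-gon of circumradius 11; the cube at (9.5, 6.5) is present — its section is the full 25×26.5 rectangle; After the difference (first − rest): starting from the r=8.5 cylinder, the r=3 cylinder at (4, 5.5) partially overlaps it — only the 18.99 mm² overlap (of its 25.46 mm²) is removed, clipping the outline; the r=11 cylinder at (-3.5, 3.5) partially overlaps it — only the 152.92 mm² overlap (of its 342.24 mm²) is removed, clipping the outline; the 25×26.5 cube at (9.5, 6.5) misses the remaining region (no effect) — 1 connected region; the cube at (-0.5, -2) is present — its section is the full 16×17 rectangle; Taking the first minus the rest: starting from that combined region, the 16×17 cube at (-0.5, -2) partially overlaps it — only the 8.52 mm² overlap (of its 272.00 mm²) is removed, clipping the outline — 1 connected region. The outline is a single polygon with 6 vertices. Extrusion per mm of travel: 0.6 × 0.32 / (π × 1.425²) = 0.030097. Accumulating E over each segment gives final E = 0.8066.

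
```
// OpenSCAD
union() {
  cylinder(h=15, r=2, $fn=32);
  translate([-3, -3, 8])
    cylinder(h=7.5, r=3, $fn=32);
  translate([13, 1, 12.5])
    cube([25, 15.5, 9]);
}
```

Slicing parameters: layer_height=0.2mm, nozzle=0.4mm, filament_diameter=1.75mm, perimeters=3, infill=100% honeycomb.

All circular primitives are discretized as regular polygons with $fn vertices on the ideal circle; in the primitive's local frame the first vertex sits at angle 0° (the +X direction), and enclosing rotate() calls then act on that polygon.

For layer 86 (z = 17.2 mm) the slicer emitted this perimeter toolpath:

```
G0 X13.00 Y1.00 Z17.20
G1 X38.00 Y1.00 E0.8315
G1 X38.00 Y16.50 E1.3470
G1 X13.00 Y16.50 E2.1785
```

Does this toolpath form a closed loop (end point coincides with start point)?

Start point (G0): (13.00, 1.00). End point (last G1): the path does not return to the start — open.

no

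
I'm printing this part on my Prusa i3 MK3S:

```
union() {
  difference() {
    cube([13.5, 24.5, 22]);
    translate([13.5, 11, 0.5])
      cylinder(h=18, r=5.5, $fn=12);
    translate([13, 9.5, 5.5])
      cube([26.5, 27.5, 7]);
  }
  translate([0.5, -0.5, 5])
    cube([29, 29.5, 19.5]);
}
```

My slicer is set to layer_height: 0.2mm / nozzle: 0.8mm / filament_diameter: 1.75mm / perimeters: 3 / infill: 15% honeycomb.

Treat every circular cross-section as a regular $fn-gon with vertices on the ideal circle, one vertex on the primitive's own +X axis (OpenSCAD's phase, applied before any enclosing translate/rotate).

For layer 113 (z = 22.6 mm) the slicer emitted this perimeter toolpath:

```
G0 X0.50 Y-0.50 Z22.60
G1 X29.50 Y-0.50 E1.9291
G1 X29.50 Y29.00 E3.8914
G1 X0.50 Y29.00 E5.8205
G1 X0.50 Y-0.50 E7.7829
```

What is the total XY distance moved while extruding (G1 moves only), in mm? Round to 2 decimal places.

Sum the Euclidean lengths of each G1 segment: total = 117.00 mm.

117.00 mm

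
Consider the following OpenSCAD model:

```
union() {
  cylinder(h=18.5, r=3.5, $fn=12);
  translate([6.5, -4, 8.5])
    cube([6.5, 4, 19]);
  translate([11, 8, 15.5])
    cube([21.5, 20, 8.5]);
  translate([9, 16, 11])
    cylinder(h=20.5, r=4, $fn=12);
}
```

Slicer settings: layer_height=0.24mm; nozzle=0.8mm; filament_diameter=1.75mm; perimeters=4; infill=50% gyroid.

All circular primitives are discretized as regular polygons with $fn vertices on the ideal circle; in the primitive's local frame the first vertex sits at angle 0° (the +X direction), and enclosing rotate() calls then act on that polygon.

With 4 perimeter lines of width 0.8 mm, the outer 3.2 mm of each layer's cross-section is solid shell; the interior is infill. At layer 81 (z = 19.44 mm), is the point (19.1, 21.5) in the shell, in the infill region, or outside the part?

At z = 19.44 mm: the cylinder is not intersected at this z (z outside [0, 18.5]); the cube at (6.5, -4) (footprint 6.5×4) is included at this height; the cube at (11, 8) is present — its section is the full 21.5×20 rectangle; the r=4 cylinder at (9, 16) contributes a regular 12-gon of circumradius 4; Taking the union: the regions partially overlap (shared area 9.07 mm²), so overlapping operands fuse into one piece — 2 connected regions. Overall, the cross-section has 2 separate islands. The nearest boundary edge runs (11.00, 28.00)→(32.50, 28.00); distance from the point to it = 6.50 mm. (Shell/infill is judged within the island containing the point — the largest one.) The point is inside the cross-section and 6.50 mm from the nearest boundary — more than the 3.2 mm shell width (4 × 0.8), so it's in the infill interior.

infill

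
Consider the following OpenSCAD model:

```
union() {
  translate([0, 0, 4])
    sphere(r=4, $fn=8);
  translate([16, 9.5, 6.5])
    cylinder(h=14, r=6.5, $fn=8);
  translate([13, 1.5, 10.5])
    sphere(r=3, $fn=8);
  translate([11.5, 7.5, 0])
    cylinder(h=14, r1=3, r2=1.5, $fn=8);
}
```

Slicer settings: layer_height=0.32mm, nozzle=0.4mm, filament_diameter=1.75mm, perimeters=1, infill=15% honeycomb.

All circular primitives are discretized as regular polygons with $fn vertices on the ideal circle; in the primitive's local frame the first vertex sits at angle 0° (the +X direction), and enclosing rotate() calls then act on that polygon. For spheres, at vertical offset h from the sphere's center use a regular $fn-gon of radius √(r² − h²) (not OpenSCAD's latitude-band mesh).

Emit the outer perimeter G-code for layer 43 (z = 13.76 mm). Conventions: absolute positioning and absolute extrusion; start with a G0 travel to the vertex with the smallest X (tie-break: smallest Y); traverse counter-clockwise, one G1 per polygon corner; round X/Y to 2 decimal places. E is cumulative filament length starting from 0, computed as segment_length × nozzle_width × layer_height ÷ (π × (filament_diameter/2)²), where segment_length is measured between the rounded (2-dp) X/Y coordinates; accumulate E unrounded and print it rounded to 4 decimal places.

At z = 13.76 mm: the sphere does not reach this height (|z−center|=9.760 > r=4); the r=6.5 cylinder at (16, 9.5) gives a regular 8-gon of circumradius 6.5 (constant along its height); the sphere at (13, 1.5) is not intersected at this z (|z−center|=3.260 > r=3); the cone at (11.5, 7.5) contributes a regular 8-gon of circumradius 1.526 (interpolated between r1=3 and r2=1.5 at t=0.983); Combining (union): the regions partially overlap (shared area 6.09 mm²), so overlapping operands fuse into one piece — 1 connected region. The outline is a single polygon with 12 vertices. Extrusion per mm of travel: 0.4 × 0.32 / (π × 0.875²) = 0.053216. Accumulating E over each segment gives final E = 2.1334.

G0 X9.50 Y9.50 Z13.76
G1 X10.15 Y7.93 E0.0904
G1 X9.97 Y7.50 E0.1152
G1 X10.42 Y6.42 E0.1775
G1 X10.85 Y6.24 E0.2023
G1 X11.40 Y4.90 E0.2794
G1 X16.00 Y3.00 E0.5442
G1 X20.60 Y4.90 E0.8091
G1 X22.50 Y9.50 E1.0739
G1 X20.60 Y14.10 E1.3388
G1 X16.00 Y16.00 E1.6037
G1 X11.40 Y14.10 E1.8685
G1 X9.50 Y9.50 E2.1334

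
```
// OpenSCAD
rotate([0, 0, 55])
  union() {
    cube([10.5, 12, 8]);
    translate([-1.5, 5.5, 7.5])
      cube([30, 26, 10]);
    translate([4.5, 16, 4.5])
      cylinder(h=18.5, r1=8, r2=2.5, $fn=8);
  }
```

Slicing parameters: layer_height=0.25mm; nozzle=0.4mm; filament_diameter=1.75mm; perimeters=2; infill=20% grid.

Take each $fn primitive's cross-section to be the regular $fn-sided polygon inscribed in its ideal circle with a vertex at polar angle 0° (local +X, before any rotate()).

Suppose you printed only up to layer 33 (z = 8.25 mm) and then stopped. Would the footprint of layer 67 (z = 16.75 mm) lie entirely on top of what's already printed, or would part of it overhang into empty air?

Compare the two slices. At z = 8.25: the cube does not reach this height (z outside [0, 8]); the cube at (-1.5, 5.5) (footprint 30×26) is included at this height (area 780.00 mm²); the cone at (4.5, 16): at t=0.203 of its height the radius interpolates to r₁+(r₂−r₁)t = 6.885, giving a regular 8-gon of that circumradius (area = (8/2)·6.885²·sin(360°/8) = 134.08 mm²); Taking the union: the regions partially overlap — summed areas 914.08 mm² minus the doubly-counted overlap 132.19 mm² gives 781.89 mm² — area = 781.89 mm²; (rotated 55° about Z; rotation is an isometry so areas/perimeters/island counts are preserved). At z = 16.75: the cube is not intersected at this z (z outside [0, 8]); the 30×26 cube at (-1.5, 5.5) contributes its full rectangle (area 780.00 mm²); the cone at (4.5, 16) (r1=8→r2=2.5) has section circumradius 4.358 here — a regular 8-gon (area = (8/2)·4.358²·sin(360°/8) = 53.72 mm²); Taking the union: the cone at (4.5, 16) lies entirely inside the 30×26 cube at (-1.5, 5.5), so the union is just the 30×26 cube at (-1.5, 5.5) — area = 780.00 mm²; (whole slice rotated 55° about Z — lengths, areas and connectivity unchanged). Checking containment: the cross-section at z = 16.75 is a subset of the cross-section at z = 8.25.

entirely on top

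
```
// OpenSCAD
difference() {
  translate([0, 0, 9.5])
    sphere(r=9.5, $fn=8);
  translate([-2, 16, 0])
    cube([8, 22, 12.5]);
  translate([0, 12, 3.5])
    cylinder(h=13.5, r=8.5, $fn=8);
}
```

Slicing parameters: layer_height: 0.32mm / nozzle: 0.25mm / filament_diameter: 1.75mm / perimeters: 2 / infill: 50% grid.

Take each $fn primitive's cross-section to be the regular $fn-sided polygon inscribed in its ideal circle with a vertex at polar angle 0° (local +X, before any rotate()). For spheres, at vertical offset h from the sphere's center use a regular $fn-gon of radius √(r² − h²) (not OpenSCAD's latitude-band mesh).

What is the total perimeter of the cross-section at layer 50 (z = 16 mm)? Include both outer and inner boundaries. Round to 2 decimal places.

42.42 mm

At z = 16 mm: the r=9.5 sphere contributes a regular 8-gon of circumradius √(9.5²−6.5²) = 6.928 (perimeter = 2·8·6.928·sin(180°/8) = 42.42 mm); the cube at (-2, 16) is not intersected at this z (z outside [0, 12.5]); the r=8.5 cylinder at (0, 12) contributes a regular 8-gon of circumradius 8.5 (perimeter = 2·8·8.500·sin(180°/8) = 52.04 mm); Taking the first minus the rest: starting from the r=9.5 sphere, the r=8.5 cylinder at (0, 12) partially overlaps it — only the 14.19 mm² overlap (of its 204.35 mm²) is removed, clipping the outline — boundary = 42.42 mm. Overall, the cross-section is a single solid region. Total boundary length (outer) = 42.42 mm.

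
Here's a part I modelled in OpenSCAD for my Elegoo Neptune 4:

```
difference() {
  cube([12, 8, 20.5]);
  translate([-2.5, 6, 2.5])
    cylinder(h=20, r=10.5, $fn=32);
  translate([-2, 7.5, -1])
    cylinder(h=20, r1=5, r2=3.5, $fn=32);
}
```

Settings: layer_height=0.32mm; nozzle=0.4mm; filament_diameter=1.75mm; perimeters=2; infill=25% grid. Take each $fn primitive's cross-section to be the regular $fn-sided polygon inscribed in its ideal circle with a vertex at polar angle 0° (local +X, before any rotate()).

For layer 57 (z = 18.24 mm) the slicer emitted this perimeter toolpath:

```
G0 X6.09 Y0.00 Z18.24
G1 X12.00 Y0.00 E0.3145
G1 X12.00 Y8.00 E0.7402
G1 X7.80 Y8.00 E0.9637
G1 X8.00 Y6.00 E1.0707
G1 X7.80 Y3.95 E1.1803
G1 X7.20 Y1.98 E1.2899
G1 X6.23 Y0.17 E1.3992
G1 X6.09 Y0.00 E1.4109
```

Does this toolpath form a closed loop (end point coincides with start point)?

yes

Start point (G0): (6.09, 0.00). End point (last G1): the path returns to the start — closed.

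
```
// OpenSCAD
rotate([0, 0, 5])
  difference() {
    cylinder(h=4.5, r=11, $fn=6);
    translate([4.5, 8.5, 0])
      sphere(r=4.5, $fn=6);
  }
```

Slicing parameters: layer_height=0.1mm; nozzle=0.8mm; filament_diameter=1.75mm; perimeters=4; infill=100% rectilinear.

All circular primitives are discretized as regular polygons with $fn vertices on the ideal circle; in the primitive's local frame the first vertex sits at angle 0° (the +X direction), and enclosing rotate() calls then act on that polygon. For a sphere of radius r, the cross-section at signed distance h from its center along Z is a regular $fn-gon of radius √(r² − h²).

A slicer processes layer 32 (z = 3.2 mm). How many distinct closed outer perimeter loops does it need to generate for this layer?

1

At z = 3.2 mm: the r=11 cylinder contributes a regular 6-gon of circumradius 11; the r=4.5 sphere at (4.5, 8.5) contributes a regular 6-gon of circumradius √(4.5²−3.2²) = 3.164; Subtracting the remaining from the first: starting from the r=11 cylinder, the r=4.5 sphere at (4.5, 8.5) partially overlaps it — only the 16.21 mm² overlap (of its 26.01 mm²) is removed, clipping the outline — 1 connected region; (rotated 5° about Z; rotation is an isometry so areas/perimeters/island counts are preserved). The result has 1 disconnected region.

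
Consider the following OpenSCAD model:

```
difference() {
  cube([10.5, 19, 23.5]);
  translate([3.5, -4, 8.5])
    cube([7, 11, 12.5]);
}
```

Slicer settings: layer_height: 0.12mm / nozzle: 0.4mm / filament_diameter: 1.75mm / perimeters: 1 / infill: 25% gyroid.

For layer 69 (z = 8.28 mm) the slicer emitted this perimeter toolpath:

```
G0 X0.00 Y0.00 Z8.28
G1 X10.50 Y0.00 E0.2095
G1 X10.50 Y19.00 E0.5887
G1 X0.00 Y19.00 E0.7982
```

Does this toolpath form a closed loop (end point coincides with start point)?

Start point (G0): (0.00, 0.00). End point (last G1): the path does not return to the start — open.

no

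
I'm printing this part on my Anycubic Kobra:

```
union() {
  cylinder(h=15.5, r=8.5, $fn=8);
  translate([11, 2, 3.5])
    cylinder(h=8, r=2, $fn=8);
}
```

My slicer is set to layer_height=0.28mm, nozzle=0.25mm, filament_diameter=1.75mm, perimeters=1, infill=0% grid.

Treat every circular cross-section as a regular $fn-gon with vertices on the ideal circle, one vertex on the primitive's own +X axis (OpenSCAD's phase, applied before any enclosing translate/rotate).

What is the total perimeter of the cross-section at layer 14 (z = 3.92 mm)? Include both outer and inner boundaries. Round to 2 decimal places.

At z = 3.92 mm: the r=8.5 cylinder gives a regular 8-gon of circumradius 8.5 (constant along its height) (perimeter = 2·8·8.500·sin(180°/8) = 52.04 mm); the r=2 cylinder at (11, 2) gives a regular 8-gon of circumradius 2 (constant along its height) (perimeter = 2·8·2.000·sin(180°/8) = 12.25 mm); Taking the union: the 2 present regions are separate (no shared area or edge), so areas and boundary lengths simply add and each stays a separate island — boundary = 64.29 mm. Overall, the cross-section has 2 separate islands. Total boundary length (outer) = 64.29 mm.

64.29 mm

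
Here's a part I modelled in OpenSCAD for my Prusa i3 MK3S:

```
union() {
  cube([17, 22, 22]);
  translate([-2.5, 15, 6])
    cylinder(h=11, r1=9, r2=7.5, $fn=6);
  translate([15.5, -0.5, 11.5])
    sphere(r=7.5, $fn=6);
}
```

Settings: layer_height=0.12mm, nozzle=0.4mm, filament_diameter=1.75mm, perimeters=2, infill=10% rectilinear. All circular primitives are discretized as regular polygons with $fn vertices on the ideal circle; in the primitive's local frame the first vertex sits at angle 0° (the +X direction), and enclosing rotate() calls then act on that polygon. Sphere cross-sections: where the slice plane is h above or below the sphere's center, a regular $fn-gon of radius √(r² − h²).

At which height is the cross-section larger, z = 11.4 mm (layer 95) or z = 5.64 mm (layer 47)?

Layer 95 (z = 11.4): the cube is present — its section is the full 17×22 rectangle (area 374.00 mm²); the cone at (-2.5, 15): at t=0.491 of its height the radius interpolates to r₁+(r₂−r₁)t = 8.264, giving a regular 6-gon of that circumradius (area = (6/2)·8.264²·sin(360°/6) = 177.42 mm²); the sphere at (15.5, -0.5): section is a regular 6-gon, circumradius = √(r²−h²) = √(7.5²−0.1²) = 7.499 (area = (6/2)·7.499²·sin(360°/6) = 146.12 mm²); Taking the union: the regions partially overlap — summed areas 697.53 mm² minus the doubly-counted overlap 94.51 mm² gives 603.03 mm² — area = 603.03 mm². So its area = 603.03 mm². Layer 47 (z = 5.64): the 17×22 cube contributes its full rectangle (area 374.00 mm²); the cone at (-2.5, 15) is absent (z outside [6, 17]); the sphere at (15.5, -0.5): section is a regular 6-gon, circumradius = √(r²−h²) = √(7.5²−5.86²) = 4.681 (area = (6/2)·4.681²·sin(360°/6) = 56.92 mm²); Combining (union): the regions partially overlap — summed areas 430.92 mm² minus the doubly-counted overlap 17.29 mm² gives 413.63 mm² — area = 413.63 mm². So its area = 413.63 mm². Layer 95 is larger (603.03 vs 413.63 mm²).

layer 95 (z = 11.4 mm)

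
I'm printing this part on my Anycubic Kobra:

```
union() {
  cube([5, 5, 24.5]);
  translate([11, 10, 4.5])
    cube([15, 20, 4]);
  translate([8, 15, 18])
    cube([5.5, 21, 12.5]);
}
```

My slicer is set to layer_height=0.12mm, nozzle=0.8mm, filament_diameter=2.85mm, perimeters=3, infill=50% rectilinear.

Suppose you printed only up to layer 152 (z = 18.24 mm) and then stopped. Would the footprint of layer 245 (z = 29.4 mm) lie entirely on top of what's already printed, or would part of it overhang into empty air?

entirely on top

Compare the two slices. At z = 18.24: the 5×5 cube contributes its full rectangle (area 25.00 mm²); the cube at (11, 10) does not reach this height (z outside [4.5, 8.5]); the cube at (8, 15) (footprint 5.5×21) is included at this height (area 115.50 mm²); Merging all regions: the 2 present regions are separate (no shared area or edge), so areas and boundary lengths simply add and each stays a separate island — area = 140.50 mm². At z = 29.4: the cube does not reach this height (z outside [0, 24.5]); the cube at (11, 10) is not intersected at this z (z outside [4.5, 8.5]); the 5.5×21 cube at (8, 15) contributes its full rectangle (area 115.50 mm²); Combining (union): only the 5.5×21 cube at (8, 15) is present, so the union is just that shape — area = 115.50 mm². Checking containment: the cross-section at z = 29.4 is a subset of the cross-section at z = 18.24.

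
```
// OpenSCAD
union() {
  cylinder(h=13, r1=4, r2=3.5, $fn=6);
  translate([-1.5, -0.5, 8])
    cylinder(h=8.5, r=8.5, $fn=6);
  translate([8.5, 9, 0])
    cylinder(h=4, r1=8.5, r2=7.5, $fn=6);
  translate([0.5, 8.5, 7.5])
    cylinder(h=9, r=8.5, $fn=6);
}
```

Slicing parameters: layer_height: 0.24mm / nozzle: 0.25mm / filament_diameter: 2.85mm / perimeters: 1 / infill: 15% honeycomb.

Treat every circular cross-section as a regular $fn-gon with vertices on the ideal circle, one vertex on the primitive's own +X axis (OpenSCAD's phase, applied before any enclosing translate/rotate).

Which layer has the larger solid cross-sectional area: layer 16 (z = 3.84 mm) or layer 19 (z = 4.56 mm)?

Layer 16 (z = 3.84): the cone (r1=4→r2=3.5) has section circumradius 3.852 here — a regular 6-gon (area = (6/2)·3.852²·sin(360°/6) = 38.56 mm²); the cylinder at (-1.5, -0.5) is absent (z outside [8, 16.5]); the cone at (8.5, 9) (r1=8.5→r2=7.5) has section circumradius 7.540 here — a regular 6-gon (area = (6/2)·7.540²·sin(360°/6) = 147.70 mm²); the cylinder at (0.5, 8.5) does not reach this height (z outside [7.5, 16.5]); Taking the union: the 2 present regions are separate (no shared area or edge), so areas and boundary lengths simply add and each stays a separate island — area = 186.26 mm². So its area = 186.26 mm². Layer 19 (z = 4.56): the cone (r1=4→r2=3.5) has section circumradius 3.825 here — a regular 6-gon (area = (6/2)·3.825²·sin(360°/6) = 38.00 mm²); the cylinder at (-1.5, -0.5) is not intersected at this z (z outside [8, 16.5]); the cone at (8.5, 9) is not intersected at this z (z outside [0, 4]); the cylinder at (0.5, 8.5) is absent (z outside [7.5, 16.5]); Combining (union): only the cone is present, so the union is just that shape — area = 38.00 mm². So its area = 38.00 mm². Layer 16 is larger (186.26 vs 38.00 mm²).

layer 16 (z = 3.84 mm)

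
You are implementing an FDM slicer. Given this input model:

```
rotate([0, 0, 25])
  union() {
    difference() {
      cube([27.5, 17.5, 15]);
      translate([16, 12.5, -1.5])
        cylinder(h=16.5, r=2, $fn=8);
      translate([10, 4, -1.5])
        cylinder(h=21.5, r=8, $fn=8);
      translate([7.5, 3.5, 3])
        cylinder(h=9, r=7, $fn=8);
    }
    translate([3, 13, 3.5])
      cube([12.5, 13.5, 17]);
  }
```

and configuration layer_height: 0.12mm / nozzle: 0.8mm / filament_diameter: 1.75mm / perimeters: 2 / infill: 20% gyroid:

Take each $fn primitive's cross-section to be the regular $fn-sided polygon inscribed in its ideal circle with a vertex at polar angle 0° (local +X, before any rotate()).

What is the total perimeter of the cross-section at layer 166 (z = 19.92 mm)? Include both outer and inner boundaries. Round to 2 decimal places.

52.00 mm

At z = 19.92 mm: the cube is not intersected at this z (z outside [0, 15]); the cylinder at (16, 12.5) is absent (z outside [-1.5, 15]); the r=8 cylinder at (10, 4) contributes a regular 8-gon of circumradius 8 (perimeter = 2·8·8.000·sin(180°/8) = 48.98 mm); the cylinder at (7.5, 3.5) does not reach this height (z outside [3, 12]); After the difference (first − rest): the first operand is absent here, so nothing remains; the cube at (3, 13) (footprint 12.5×13.5) is included at this height (perimeter 52.00 mm); Taking the union: only the 12.5×13.5 cube at (3, 13) is present, so the union is just that shape — boundary = 52.00 mm; (rotated 25° about Z; rotation is an isometry so areas/perimeters/island counts are preserved). Overall, the cross-section is a single solid region. Total boundary length (outer) = 52.00 mm.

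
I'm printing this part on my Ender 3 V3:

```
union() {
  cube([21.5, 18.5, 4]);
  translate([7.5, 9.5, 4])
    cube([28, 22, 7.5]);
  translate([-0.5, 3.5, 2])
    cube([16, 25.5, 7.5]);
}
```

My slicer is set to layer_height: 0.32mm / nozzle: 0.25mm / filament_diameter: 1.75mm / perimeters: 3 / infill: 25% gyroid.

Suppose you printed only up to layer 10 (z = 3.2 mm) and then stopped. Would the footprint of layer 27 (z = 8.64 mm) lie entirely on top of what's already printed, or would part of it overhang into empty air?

part overhangs

Compare the two slices. At z = 3.2: the 21.5×18.5 cube contributes its full rectangle (area 397.75 mm²); the cube at (7.5, 9.5) is absent (z outside [4, 11.5]); the 16×25.5 cube at (-0.5, 3.5) contributes its full rectangle (area 408.00 mm²); Taking the union: the regions partially overlap — summed areas 805.75 mm² minus the doubly-counted overlap 232.50 mm² gives 573.25 mm² — area = 573.25 mm². At z = 8.64: the cube is absent (z outside [0, 4]); the cube at (7.5, 9.5) (footprint 28×22) is included at this height (area 616.00 mm²); the 16×25.5 cube at (-0.5, 3.5) contributes its full rectangle (area 408.00 mm²); Taking the union: the regions partially overlap — summed areas 1024.00 mm² minus the doubly-counted overlap 156.00 mm² gives 868.00 mm² — area = 868.00 mm². Checking containment: at z = 8.64 the cross-section extends beyond the z = 3.2 cross-section by about 406.00 mm².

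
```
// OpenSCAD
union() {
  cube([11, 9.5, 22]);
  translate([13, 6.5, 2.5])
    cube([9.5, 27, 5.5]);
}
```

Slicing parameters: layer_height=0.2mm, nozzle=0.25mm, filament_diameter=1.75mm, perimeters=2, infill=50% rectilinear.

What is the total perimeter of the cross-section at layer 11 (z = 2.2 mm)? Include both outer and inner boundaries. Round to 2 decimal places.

At z = 2.2 mm: the cube is present — its section is the full 11×9.5 rectangle (perimeter 41.00 mm); the cube at (13, 6.5) is absent (z outside [2.5, 8]); Taking the union: only the 11×9.5 cube is present, so the union is just that shape — boundary = 41.00 mm. Overall, the cross-section is a single solid region. Total boundary length (outer) = 41.00 mm.

41.00 mm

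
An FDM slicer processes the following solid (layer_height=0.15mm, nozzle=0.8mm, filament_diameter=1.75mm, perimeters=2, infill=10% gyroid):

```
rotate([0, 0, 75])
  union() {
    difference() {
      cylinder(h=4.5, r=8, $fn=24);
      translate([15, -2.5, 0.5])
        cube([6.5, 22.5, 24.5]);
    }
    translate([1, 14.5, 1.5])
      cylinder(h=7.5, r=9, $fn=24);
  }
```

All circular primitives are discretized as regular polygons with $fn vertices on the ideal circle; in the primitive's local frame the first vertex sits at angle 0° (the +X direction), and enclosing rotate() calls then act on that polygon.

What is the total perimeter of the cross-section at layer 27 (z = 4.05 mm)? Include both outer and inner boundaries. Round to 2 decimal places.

At z = 4.05 mm: the r=8 cylinder gives a regular 24-gon of circumradius 8 (constant along its height) (perimeter = 2·24·8.000·sin(180°/24) = 50.12 mm); the cube at (15, -2.5) is present — its section is the full 6.5×22.5 rectangle (perimeter 58.00 mm); Taking the first minus the rest: starting from the r=8 cylinder, the 6.5×22.5 cube at (15, -2.5) misses the remaining region (no effect) — boundary = 50.12 mm; the cylinder at (1, 14.5): section is a regular 24-gon, circumradius r=9 (perimeter = 2·24·9.000·sin(180°/24) = 56.39 mm); Combining (union): the regions partially overlap (shared area 13.80 mm²), so the edge portions inside another operand are dropped and the merged outline is re-measured after clipping — boundary = 88.40 mm; (whole slice rotated 75° about Z — lengths, areas and connectivity unchanged). Overall, the cross-section is a single solid region. Total boundary length (outer) = 88.40 mm.

88.40 mm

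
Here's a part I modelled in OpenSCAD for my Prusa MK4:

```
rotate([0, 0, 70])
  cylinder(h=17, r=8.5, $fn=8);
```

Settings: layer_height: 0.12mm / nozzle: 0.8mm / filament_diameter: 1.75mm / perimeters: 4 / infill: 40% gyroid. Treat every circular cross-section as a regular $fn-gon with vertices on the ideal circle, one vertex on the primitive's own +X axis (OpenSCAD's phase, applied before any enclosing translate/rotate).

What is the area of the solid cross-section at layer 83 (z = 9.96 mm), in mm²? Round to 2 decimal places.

At z = 9.96 mm: the r=8.5 cylinder contributes a regular 8-gon of circumradius 8.5 (area = (8/2)·8.500²·sin(360°/8) = 204.35 mm²); (rotated 70° about Z; rotation is an isometry so areas/perimeters/island counts are preserved). Overall, the cross-section is a single solid region. Net area = 204.35 mm².

204.35 mm²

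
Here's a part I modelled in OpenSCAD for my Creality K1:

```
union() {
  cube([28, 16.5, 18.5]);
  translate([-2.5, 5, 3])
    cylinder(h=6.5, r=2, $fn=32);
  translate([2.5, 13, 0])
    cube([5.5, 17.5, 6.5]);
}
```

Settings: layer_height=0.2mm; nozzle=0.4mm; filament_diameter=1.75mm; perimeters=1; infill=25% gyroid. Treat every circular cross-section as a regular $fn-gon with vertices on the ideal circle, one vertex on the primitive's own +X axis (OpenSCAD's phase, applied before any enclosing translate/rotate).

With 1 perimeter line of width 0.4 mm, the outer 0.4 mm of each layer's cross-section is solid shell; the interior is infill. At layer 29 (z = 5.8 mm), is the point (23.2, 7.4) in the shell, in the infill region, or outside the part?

infill

At z = 5.8 mm: the 28×16.5 cube contributes its full rectangle; the cylinder at (-2.5, 5): section is a regular 32-gon, circumradius r=2; the cube at (2.5, 13) (footprint 5.5×17.5) is included at this height; Combining (union): the regions partially overlap (shared area 19.25 mm²), so overlapping operands fuse into one piece — 2 connected regions. Overall, the cross-section has 2 separate islands. The nearest boundary edge runs (28.00, 16.50)→(28.00, 0.00); distance from the point to it = 4.80 mm. (Shell/infill is judged within the island containing the point — the largest one.) The point is inside the cross-section and 4.80 mm from the nearest boundary — more than the 0.4 mm shell width (1 × 0.4), so it's in the infill interior.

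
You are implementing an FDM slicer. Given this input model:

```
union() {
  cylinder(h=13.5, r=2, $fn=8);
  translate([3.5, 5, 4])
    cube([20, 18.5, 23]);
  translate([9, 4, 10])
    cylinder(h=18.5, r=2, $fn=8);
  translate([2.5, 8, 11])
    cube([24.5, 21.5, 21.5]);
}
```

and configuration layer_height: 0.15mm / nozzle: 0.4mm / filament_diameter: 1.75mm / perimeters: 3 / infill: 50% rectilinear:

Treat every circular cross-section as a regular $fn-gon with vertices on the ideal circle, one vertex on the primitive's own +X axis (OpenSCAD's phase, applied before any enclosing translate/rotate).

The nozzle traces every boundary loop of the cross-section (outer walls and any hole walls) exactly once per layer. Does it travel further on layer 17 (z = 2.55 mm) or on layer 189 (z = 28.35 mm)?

layer 189 (z = 28.35 mm)

Layer 17 (z = 2.55): the r=2 cylinder gives a regular 8-gon of circumradius 2 (constant along its height) (perimeter = 2·8·2.000·sin(180°/8) = 12.25 mm); the cube at (3.5, 5) is absent (z outside [4, 27]); the cylinder at (9, 4) does not reach this height (z outside [10, 28.5]); the cube at (2.5, 8) is not intersected at this z (z outside [11, 32.5]); Merging all regions: only the r=2 cylinder is present, so the union is just that shape — boundary = 12.25 mm. So its perimeter = 12.25 mm. Layer 189 (z = 28.35): the cylinder does not reach this height (z outside [0, 13.5]); the cube at (3.5, 5) is absent (z outside [4, 27]); the r=2 cylinder at (9, 4) contributes a regular 8-gon of circumradius 2 (perimeter = 2·8·2.000·sin(180°/8) = 12.25 mm); the 24.5×21.5 cube at (2.5, 8) contributes its full rectangle (perimeter 92.00 mm); Taking the union: the 2 present regions are separate (no shared area or edge), so areas and boundary lengths simply add and each stays a separate island — boundary = 104.25 mm. So its perimeter = 104.25 mm. Layer 189 is larger (104.25 vs 12.25 mm).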